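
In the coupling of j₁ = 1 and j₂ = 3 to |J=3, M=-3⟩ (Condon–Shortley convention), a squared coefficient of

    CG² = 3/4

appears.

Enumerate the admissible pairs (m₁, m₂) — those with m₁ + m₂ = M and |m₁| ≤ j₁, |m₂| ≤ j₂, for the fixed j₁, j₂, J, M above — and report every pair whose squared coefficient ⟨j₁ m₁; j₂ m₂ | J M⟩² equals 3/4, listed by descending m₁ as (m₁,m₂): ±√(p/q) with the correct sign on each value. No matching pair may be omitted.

Admissible pairs with m₁+m₂ = M = -3: (-1,-2), (0,-3)
  (m₁,m₂)=(0,-3): CG² = 3/4, CG = +√(3/4)   ← matches the target
  (m₁,m₂)=(-1,-2): CG² = 1/4, CG = −√(1/4)
Pairs with CG² = 3/4: (0,-3): +√(3/4)

(0,-3): +√(3/4)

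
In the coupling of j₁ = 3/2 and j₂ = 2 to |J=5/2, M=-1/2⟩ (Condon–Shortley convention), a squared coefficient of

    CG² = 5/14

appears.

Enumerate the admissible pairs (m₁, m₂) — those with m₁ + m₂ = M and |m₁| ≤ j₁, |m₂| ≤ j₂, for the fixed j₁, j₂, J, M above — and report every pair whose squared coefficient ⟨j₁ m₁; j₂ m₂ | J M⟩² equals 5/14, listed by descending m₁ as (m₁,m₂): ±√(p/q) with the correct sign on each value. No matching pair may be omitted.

Admissible pairs with m₁+m₂ = M = -1/2: (-3/2,1), (-1/2,0), (1/2,-1), (3/2,-2)
  (m₁,m₂)=(3/2,-2): CG² = 6/35, CG = +√(6/35)
  (m₁,m₂)=(1/2,-1): CG² = 5/14, CG = +√(5/14)   ← matches the target
  (m₁,m₂)=(-1/2,0): CG² = 3/35, CG = −√(3/35)
  (m₁,m₂)=(-3/2,1): CG² = 27/70, CG = −√(27/70)
Pairs with CG² = 5/14: (1/2,-1): +√(5/14)

(1/2,-1): +√(5/14)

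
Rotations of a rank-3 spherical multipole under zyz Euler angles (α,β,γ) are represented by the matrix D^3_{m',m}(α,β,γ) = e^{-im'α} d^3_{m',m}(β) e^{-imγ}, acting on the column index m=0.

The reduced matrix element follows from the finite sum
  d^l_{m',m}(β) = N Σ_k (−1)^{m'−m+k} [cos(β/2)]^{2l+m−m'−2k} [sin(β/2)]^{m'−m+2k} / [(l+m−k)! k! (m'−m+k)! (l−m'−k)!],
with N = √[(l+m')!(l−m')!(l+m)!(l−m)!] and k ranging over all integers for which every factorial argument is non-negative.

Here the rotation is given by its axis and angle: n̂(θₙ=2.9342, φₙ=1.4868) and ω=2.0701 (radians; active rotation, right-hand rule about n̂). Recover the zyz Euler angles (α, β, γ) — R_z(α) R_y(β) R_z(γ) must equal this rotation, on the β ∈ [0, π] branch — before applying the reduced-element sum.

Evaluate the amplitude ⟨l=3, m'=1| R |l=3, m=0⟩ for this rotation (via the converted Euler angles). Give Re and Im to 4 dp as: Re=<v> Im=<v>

Re=-0.2279 Im=-0.4585

Axis–angle → zyz. n̂ = (sinθₙcosφₙ, sinθₙsinφₙ, cosθₙ) = (+0.017275, +0.205183, -0.978571), ω = 2.0701.
R = I cosω + sinω [n̂]ₓ + (1−cosω) n̂n̂ᵀ gives
  R = [-0.478373, +0.864345, +0.155134; -0.853862, -0.416556, -0.312092; -0.205133, -0.281759, +0.937300]
β = atan2(√(R₁₃²+R₂₃²), R₃₃) = 0.355994; α = atan2(R₂₃, R₁₃) mod 2π = 5.173697; γ = atan2(R₃₂, −R₃₁) mod 2π = 5.341689
First d^3_{1,0}(β=0.3560), then the phase factors e^{-i(1)α} and e^{-i(0)γ}:
With c≡cos(β/2)=0.984200 and s≡sin(β/2)=0.177059, N=[24·2·6·6]^{1/2}=41.569219
The bounds max(0,m−m')=0 and min(l+m,l−m')=2 give 3 terms
  k=0: (−1)^1·41.5692/(12)·0.9842^5·0.1771^1 = -0.566403
  k=1: (−1)^2·41.5692/(4)·0.9842^3·0.1771^3 = +0.054994
  k=2: (−1)^3·41.5692/(12)·0.9842^1·0.1771^5 = -0.000593
d^3_{1,0}(0.3560) = -0.566403 +0.054994 -0.000593 = -0.512002
Phases: e^{-i·(1)·5.1737}=+0.445119+0.895471i, e^{-i·(0)·5.3417}=+1.000000+0.000000i ⇒ D=-0.227902-0.458483i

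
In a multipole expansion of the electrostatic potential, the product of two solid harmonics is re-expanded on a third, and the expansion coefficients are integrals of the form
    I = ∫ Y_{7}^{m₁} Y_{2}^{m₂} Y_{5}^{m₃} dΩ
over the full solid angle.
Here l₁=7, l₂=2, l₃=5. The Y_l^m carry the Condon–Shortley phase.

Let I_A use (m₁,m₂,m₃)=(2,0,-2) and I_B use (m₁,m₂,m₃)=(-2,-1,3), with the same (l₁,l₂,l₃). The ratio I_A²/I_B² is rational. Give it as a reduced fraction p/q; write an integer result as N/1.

4/1

l's match ⇒ only the (l;m) 3-j factors differ between A and B.
A: triangle coeff Δ(7,2,5) = 1/15015; Σ_t [2,2]: t=2:+1/120960 = 1/120960; (3j)²=24/1001 [(7 2 5; 2 0 -2)], sign=-1
B: triangle coeff Δ(7,2,5) = 1/15015; Σ_t [1,1]: t=1:−1/483840 = -1/483840; (3j)²=6/1001 [(7 2 5; -2 -1 3)], sign=-1
I_A²/I_B² = (24/1001)/(6/1001) = 4/1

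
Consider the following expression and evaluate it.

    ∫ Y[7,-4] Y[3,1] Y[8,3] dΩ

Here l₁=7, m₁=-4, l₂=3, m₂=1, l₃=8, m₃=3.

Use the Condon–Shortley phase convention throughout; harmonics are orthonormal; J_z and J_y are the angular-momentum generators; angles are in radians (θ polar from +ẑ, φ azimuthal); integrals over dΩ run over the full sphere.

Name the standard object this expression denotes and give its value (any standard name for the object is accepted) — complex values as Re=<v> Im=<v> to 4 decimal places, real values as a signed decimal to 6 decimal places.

Gaunt coefficient, +0.147305

This is a Gaunt coefficient — the integral of a triple product of spherical harmonics over the sphere.
Rules hold: Σm=0, L=18 even, 4≤8≤10.
N = 15·7·17 = 1785
Δ = 2!·12!·4!/19! = 1/5290740
Racah Σ t=0..2: t=0:+1/7257600 t=1:−1/2073600 t=2:+1/7257600 = -1/4838400
⇒ 3j(7 3 8; 0 0 0)² = 252/20995, sgn -1
Racah Σ t=0..2: t=0:+1/1916006400 t=1:−1/43545600 t=2:+1/17418240 = 67/1916006400
⇒ 3j(7 3 8; -4 1 3)² = 4489/352716, sgn -1
4πI² = N·(3j₀)²·(3jₘ)² = 282807/1037153
I = +1·√(0.272676/4π) = 0.14730542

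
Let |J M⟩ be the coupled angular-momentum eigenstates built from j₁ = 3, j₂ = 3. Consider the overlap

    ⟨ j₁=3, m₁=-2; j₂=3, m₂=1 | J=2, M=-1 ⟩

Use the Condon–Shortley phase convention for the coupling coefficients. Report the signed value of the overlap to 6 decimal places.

-0.422577  (= −√(5/28))

j₁+j₂−J=4  J+j₁−j₂=2  J−j₁+j₂=2  j₁+j₂+J+1=9
(j₁±m₁, j₂±m₂, J±M) = (1,5,4,2,1,3)
P² = 320/7
sum k=3..4:
  [3] −1/12 = -1/12
  [4] +1/48 = 1/48
S = -1/16
C² = P²·S² = 5/28 ; C = -0.422577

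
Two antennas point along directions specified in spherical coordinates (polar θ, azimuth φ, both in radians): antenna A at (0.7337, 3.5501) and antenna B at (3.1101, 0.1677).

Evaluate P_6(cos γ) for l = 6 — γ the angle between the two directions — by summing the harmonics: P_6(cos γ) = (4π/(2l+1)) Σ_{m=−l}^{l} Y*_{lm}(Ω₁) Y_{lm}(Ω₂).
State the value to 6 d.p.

Term-by-term m-sum for l=6 (normalisation 4π/13 = 0.966644):
  m=-6: Y*=-0.03357 + 0.02774j  Y=0.00000 - 0.00000j  product 0.00000 + 0.00000j
  m=-5: Y*=0.07604 - 0.14906j  Y=-0.00000 + 0.00000j  product 0.00000 + 0.00000j
  m=-4: Y*=-0.02297 + 0.36279j  Y=0.00000 - 0.00000j  product 0.00000 + 0.00000j
  m=-3: Y*=-0.15082 - 0.41931j  Y=-0.00014 + 0.00008j  product 0.00005 + 0.00005j
  m=-2: Y*=0.11114 + 0.11840j  Y=0.00486 - 0.00170j  product 0.00074 + 0.00039j
  m=-1: Y*=0.28341 + 0.12268j  Y=-0.10181 + 0.01724j  product -0.03097 - 0.00761j
  m=+0: Y*=-0.26419 + 0.00000j  Y=1.00654 + 0.00000j  product -0.26591 + 0.00000j
  m=+1: Y*=-0.28341 + 0.12268j  Y=0.10181 + 0.01724j  product -0.03097 + 0.00761j
  m=+2: Y*=0.11114 - 0.11840j  Y=0.00486 + 0.00170j  product 0.00074 - 0.00039j
  m=+3: Y*=0.15082 - 0.41931j  Y=0.00014 + 0.00008j  product 0.00005 - 0.00005j
  m=+4: Y*=-0.02297 - 0.36279j  Y=0.00000 + 0.00000j  product 0.00000 - 0.00000j
  m=+5: Y*=-0.07604 - 0.14906j  Y=0.00000 + 0.00000j  product 0.00000 - 0.00000j
  m=+6: Y*=-0.03357 - 0.02774j  Y=0.00000 + 0.00000j  product 0.00000 - 0.00000j
Accumulated sum -0.32626 - 0.00000j; after 4π/(2l+1) scaling, -0.31538 - 0.00000j ⇒ P_6 = -0.315379

-0.315379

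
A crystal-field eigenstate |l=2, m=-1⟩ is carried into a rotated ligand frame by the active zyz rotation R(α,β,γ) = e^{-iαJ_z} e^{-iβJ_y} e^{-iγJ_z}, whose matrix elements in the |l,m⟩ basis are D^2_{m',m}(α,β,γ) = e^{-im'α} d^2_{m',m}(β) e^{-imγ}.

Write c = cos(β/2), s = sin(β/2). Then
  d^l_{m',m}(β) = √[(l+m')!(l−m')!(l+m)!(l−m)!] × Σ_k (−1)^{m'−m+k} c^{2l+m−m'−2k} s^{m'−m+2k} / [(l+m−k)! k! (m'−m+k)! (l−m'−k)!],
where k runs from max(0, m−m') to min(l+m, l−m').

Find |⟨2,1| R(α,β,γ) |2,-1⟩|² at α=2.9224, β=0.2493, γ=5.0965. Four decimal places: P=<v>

First d^2_{1,-1}(β=0.2493), then the phase factors e^{-i(1)α} and e^{-i(-1)γ}:
c=cos(0.249300/2)=0.992241, s=sin(0.249300/2)=0.124327; N=√[6·1·1·6]=6.000000
Admissible k: 0..1 (factorial args all ≥0)
  k=0: (−1)^2·6.0000/(2)·0.9922^2·0.1243^2 = +0.045655
  k=1: (−1)^3·6.0000/(6)·0.9922^0·0.1243^4 = -0.000239
d^2_{1,-1}(0.2493) = +0.045655 -0.000239 = +0.045416
|D^2_{1,-1}|² = |d^2_{1,-1}(β)|² = (+0.045416)² = 0.002063 (the z-rotation phases have unit modulus)

P=0.0021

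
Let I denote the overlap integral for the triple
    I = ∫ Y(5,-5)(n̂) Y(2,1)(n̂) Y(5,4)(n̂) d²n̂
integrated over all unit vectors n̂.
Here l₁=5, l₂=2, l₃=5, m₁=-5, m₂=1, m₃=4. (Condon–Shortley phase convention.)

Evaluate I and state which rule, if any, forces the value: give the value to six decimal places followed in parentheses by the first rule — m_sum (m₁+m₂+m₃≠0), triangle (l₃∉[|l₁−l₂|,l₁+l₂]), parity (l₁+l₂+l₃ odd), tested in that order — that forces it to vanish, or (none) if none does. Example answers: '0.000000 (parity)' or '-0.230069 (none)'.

Rules hold: Σm=0, L=12 even, 3≤5≤7.
N = 11·5·11 = 605
Δ = 2!·8!·2!/13! = 1/38610
Racah Σ t=0..2: t=0:+1/2880 t=1:−1/576 t=2:+1/2880 = -1/960
⇒ 3j(5 2 5; 0 0 0)² = 10/429, sgn +1
Racah Σ t=2..2: t=2:+1/80640 = 1/80640
⇒ 3j(5 2 5; -5 1 4)² = 9/286, sgn -1
4πI² = N·(3j₀)²·(3jₘ)² = 75/169
I = -1·√(0.443787/4π) = -0.18792404
No selection rule forces the value: the integral is nonzero (none).

-0.187924 (none)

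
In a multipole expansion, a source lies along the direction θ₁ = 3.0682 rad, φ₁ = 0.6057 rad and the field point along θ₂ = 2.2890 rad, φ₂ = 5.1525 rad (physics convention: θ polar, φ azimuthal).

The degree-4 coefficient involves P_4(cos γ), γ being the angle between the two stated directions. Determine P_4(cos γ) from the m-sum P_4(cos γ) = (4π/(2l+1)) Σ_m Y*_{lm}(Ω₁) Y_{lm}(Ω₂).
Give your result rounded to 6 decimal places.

Term-by-term m-sum for l=4 (normalisation 4π/9 = 1.396263):
  [-4]  conj(Y_{4,-4})(Ω₁) = (-0.000010, 0.000008) ; Y_{4,-4}(Ω₂) = (-0.026819, -0.139715) ; Δ = (0.000001, 0.000001)
  [-3]  conj(Y_{4,-3})(Ω₁) = (0.000120, -0.000477) ; Y_{4,-3}(Ω₂) = (0.340673, 0.087156) ; Δ = (0.000082, -0.000152)
  [-2]  conj(Y_{4,-2})(Ω₁) = (0.003772, 0.010039) ; Y_{4,-2}(Ω₂) = (-0.245386, 0.296969) ; Δ = (-0.003907, -0.001343)
  [-1]  conj(Y_{4,-1})(Ω₁) = (-0.112697, -0.078047) ; Y_{4,-1}(Ω₂) = (-0.003101, -0.006586) ; Δ = (-0.000164, 0.000984)
  [+0]  conj(Y_{4,0})(Ω₁) = (0.823640, -0.000000) ; Y_{4,0}(Ω₂) = (-0.362620, 0.000000) ; Δ = (-0.298669, 0.000000)
  [+1]  conj(Y_{4,1})(Ω₁) = (0.112697, -0.078047) ; Y_{4,1}(Ω₂) = (0.003101, -0.006586) ; Δ = (-0.000164, -0.000984)
  [+2]  conj(Y_{4,2})(Ω₁) = (0.003772, -0.010039) ; Y_{4,2}(Ω₂) = (-0.245386, -0.296969) ; Δ = (-0.003907, 0.001343)
  [+3]  conj(Y_{4,3})(Ω₁) = (-0.000120, -0.000477) ; Y_{4,3}(Ω₂) = (-0.340673, 0.087156) ; Δ = (0.000082, 0.000152)
  [+4]  conj(Y_{4,4})(Ω₁) = (-0.000010, -0.000008) ; Y_{4,4}(Ω₂) = (-0.026819, 0.139715) ; Δ = (0.000001, -0.000001)
Σ over m = (-0.306644, 0.000000); ×(4π/9) → (-0.428155, 0.000000). Real part: -0.428155

-0.428155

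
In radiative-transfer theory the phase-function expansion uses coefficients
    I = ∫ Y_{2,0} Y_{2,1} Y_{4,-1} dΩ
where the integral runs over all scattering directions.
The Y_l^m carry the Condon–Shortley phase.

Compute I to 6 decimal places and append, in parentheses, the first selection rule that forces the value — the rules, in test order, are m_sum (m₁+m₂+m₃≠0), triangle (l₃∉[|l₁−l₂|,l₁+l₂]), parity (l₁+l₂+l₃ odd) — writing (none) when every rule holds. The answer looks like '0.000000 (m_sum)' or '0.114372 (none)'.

-0.220728 (none)

Rules hold: Σm=0, L=8 even, 0≤4≤4.
N = 5·5·9 = 225
Δ = 0!·4!·4!/9! = 1/630
Racah Σ t=0..0: t=0:+1/16 = 1/16
⇒ 3j(2 2 4; 0 0 0)² = 2/35, sgn +1
Racah Σ t=0..0: t=0:+1/24 = 1/24
⇒ 3j(2 2 4; 0 1 -1)² = 1/21, sgn -1
4πI² = N·(3j₀)²·(3jₘ)² = 30/49
I = -1·√(0.612245/4π) = -0.22072812
No selection rule forces the value: the integral is nonzero (none).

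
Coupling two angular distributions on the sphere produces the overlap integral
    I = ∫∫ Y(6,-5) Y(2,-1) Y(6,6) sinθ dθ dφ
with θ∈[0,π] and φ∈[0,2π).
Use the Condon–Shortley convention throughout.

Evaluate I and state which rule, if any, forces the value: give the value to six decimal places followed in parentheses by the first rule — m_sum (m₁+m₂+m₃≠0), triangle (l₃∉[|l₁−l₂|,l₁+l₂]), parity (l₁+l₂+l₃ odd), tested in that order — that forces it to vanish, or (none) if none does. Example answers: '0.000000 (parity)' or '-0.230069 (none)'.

m-sum 0 ✓  L=14 even ✓  4≤6≤8 ✓
Π(2lᵢ+1) = 13×5×13 = 845
triangle coeff Δ(6,2,6) = 1/90090
Σ_t [0,2]: t=0:+1/69120 t=1:−1/14400 t=2:+1/69120 = -7/172800
(3j)²=14/715 [(6 2 6; 0 0 0)], sign=-1
Σ_t [1,1]: t=1:−1/7257600 = -1/7257600
(3j)²=11/455 [(6 2 6; -5 -1 6)], sign=-1
⇒ 4πI² = 2/5
I = (+1)√(2/5/(4π)) = 0.17841241
No selection rule forces the value: the integral is nonzero (none).

0.178412 (none)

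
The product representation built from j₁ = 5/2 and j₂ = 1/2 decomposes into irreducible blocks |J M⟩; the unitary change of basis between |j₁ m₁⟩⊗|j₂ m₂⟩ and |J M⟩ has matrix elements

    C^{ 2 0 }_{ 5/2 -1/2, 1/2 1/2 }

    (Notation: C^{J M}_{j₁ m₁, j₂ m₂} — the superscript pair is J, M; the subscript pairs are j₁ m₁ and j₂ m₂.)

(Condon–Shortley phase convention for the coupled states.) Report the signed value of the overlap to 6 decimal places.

-0.707107

triangle: 1!×4!×0!/6! = 24/720
(j±m)!: 2!×3!×1!×0!×2!×2! = 48
prefactor² = (2J+1)×Δ×N² = 8
  k=1: −1/(1!×0!×2!×0!×2!×0!) = -1/4
Σ = -1/4  ⇒  CG² = 8×(-1/4)² = 1/2
CG = −√(1/2) = -0.707107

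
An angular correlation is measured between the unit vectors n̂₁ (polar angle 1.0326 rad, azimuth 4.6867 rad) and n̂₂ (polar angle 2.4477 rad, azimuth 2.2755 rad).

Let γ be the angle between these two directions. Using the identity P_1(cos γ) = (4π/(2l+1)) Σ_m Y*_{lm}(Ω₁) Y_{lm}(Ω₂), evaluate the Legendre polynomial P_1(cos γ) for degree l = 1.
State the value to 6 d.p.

-0.803110

Expand P_1 via completeness: Σ_{m} conj(Y_{1,m}) at Ω₁ times Y_{1,m} at Ω₂ —
  term(m=-1) = -0.048827+0.043731i   from Y*(Ω₁)=-0.007620-0.296555i, Y(Ω₂)=-0.143137-0.168325i
  term(m=+0) = -0.094075+0.000000i   from Y*(Ω₁)=+0.250452-0.000000i, Y(Ω₂)=-0.375619+0.000000i
  term(m=+1) = -0.048827-0.043731i   from Y*(Ω₁)=+0.007620-0.296555i, Y(Ω₂)=+0.143137-0.168325i
Total Σ_m = -0.191728+0.000000i. Multiply by 4.188790: -0.803110+0.000000i. P_1(cos γ) = -0.803110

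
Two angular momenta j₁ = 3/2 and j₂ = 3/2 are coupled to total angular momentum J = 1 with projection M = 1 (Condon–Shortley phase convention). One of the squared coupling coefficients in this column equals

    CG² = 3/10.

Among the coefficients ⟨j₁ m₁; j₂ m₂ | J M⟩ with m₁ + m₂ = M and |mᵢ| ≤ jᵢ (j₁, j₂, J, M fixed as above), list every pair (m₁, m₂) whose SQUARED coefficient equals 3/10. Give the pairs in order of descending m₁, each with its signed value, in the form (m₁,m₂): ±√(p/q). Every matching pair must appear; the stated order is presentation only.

Admissible pairs with m₁+m₂ = M = 1: (-1/2,3/2), (1/2,1/2), (3/2,-1/2)
  (m₁,m₂)=(3/2,-1/2): CG² = 3/10, CG = +√(3/10)   ← matches the target
  (m₁,m₂)=(1/2,1/2): CG² = 2/5, CG = −√(2/5)
  (m₁,m₂)=(-1/2,3/2): CG² = 3/10, CG = +√(3/10)   ← matches the target
Pairs with CG² = 3/10: (3/2,-1/2): +√(3/10); (-1/2,3/2): +√(3/10)

(3/2,-1/2): +√(3/10); (-1/2,3/2): +√(3/10)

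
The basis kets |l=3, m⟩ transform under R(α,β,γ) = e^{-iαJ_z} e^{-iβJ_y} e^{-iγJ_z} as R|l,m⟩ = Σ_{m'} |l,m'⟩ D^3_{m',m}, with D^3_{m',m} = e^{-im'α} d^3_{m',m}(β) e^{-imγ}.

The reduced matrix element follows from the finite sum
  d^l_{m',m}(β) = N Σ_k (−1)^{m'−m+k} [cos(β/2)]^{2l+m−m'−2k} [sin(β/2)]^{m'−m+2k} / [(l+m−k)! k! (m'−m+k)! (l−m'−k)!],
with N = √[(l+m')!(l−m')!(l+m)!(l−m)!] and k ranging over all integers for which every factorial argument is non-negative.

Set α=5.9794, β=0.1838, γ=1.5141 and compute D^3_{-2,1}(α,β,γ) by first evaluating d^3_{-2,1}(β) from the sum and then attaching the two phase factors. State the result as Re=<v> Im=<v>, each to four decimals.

Re=-0.0025 Im=-0.0041

First d^3_{-2,1}(β=0.1838), then the phase factors e^{-i(-2)α} and e^{-i(1)γ}:
c=cos(0.183800/2)=0.995780, s=sin(0.183800/2)=0.091771; N=√[1·120·24·2]=75.894664
The bounds max(0,m−m')=3 and min(l+m,l−m')=4 give 2 terms
  k=3: (−1)^0·75.8947/(12)·0.9958^3·0.0918^3 = +0.004827
  k=4: (−1)^1·75.8947/(24)·0.9958^1·0.0918^5 = -0.000020
d^3_{-2,1}(0.1838) = +0.004827 -0.000020 = +0.004806
Phases: e^{-i·(-2)·5.9794}=+0.821037-0.570875i, e^{-i·(1)·1.5141}=+0.056666-0.998393i ⇒ D=-0.002516-0.004095i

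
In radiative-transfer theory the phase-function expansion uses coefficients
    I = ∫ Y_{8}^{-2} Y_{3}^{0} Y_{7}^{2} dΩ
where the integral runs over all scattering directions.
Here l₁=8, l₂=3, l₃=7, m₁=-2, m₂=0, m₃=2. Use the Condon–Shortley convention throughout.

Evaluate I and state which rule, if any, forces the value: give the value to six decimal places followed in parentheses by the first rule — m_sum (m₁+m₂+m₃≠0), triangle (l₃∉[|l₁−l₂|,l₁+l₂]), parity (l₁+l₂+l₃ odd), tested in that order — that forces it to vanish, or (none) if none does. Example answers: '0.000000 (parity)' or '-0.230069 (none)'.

Rules hold: Σm=0, L=18 even, 5≤7≤11.
N = 17·7·15 = 1785
Δ = 4!·12!·2!/19! = 1/5290740
Racah Σ t=1..3: t=1:−1/7257600 t=2:+1/2073600 t=3:−1/7257600 = 1/4838400
⇒ 3j(8 3 7; 0 0 0)² = 252/20995, sgn -1
Racah Σ t=1..3: t=1:−1/26127360 t=2:+1/3870720 t=3:−1/7257600 = 43/522547200
⇒ 3j(8 3 7; -2 0 2)² = 1849/352716, sgn -1
4πI² = N·(3j₀)²·(3jₘ)² = 116487/1037153
I = +1·√(0.112314/4π) = 0.09453930
No selection rule forces the value: the integral is nonzero (none).

0.094539 (none)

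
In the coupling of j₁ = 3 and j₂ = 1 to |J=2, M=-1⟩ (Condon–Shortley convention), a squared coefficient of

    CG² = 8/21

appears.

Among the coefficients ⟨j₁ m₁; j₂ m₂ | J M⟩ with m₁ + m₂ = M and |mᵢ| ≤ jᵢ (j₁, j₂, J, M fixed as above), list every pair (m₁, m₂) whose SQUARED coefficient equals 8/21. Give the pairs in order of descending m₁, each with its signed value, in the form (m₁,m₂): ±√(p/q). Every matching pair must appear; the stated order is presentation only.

(-1,0): −√(8/21)

Admissible pairs with m₁+m₂ = M = -1: (-2,1), (-1,0), (0,-1)
  (m₁,m₂)=(0,-1): CG² = 1/7, CG = +√(1/7)
  (m₁,m₂)=(-1,0): CG² = 8/21, CG = −√(8/21)   ← matches the target
  (m₁,m₂)=(-2,1): CG² = 10/21, CG = +√(10/21)
Pairs with CG² = 8/21: (-1,0): −√(8/21)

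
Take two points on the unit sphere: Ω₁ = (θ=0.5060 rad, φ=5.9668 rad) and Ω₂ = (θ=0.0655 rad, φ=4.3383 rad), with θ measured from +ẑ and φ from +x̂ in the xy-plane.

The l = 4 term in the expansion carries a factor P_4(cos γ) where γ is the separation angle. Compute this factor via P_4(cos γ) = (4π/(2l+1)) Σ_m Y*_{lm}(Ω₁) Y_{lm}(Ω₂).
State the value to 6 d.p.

0.047992

Addition theorem: P_4(cos γ) = (4π/9) Σ_m Y*_{lm}(Ω₁) Y_{lm}(Ω₂), m = −4…4:
  m=-4: (+0.007340-0.023293i) × (+0.000001+0.000008i) = +0.000000+0.000000i  (running Σ = +0.000000+0.000000i)
  m=-3: (+0.072596-0.101337i) × (+0.000316-0.000152i) = +0.000008-0.000043i  (running Σ = +0.000008-0.000043i)
  m=-2: (+0.276015-0.202420i) × (-0.006271-0.005821i) = -0.002909-0.000337i  (running Σ = -0.002901-0.000380i)
  m=-1: (+0.448995-0.146993i) × (-0.044826+0.114184i) = -0.003342+0.057857i  (running Σ = -0.006244+0.057477i)
  m=0: (+0.056577-0.000000i) × (+0.828224+0.000000i) = +0.046859+0.000000i  (running Σ = +0.040615+0.057477i)
  m=1: (-0.448995-0.146993i) × (+0.044826+0.114184i) = -0.003342-0.057857i  (running Σ = +0.037273-0.000380i)
  m=2: (+0.276015+0.202420i) × (-0.006271+0.005821i) = -0.002909+0.000337i  (running Σ = +0.034364-0.000043i)
  m=3: (-0.072596-0.101337i) × (-0.000316-0.000152i) = +0.000008+0.000043i  (running Σ = +0.034371+0.000000i)
  m=4: (+0.007340+0.023293i) × (+0.000001-0.000008i) = +0.000000-0.000000i  (running Σ = +0.034371+0.000000i)
Accumulated sum +0.034371+0.000000i; after 4π/(2l+1) scaling, +0.047992+0.000000i ⇒ P_4 = 0.047992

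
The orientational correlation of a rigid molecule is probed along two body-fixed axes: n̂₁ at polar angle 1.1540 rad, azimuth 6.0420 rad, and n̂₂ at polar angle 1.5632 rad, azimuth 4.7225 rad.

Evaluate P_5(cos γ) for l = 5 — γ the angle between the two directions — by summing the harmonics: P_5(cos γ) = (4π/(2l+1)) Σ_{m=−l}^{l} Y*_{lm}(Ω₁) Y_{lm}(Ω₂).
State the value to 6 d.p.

Expand P_5 via completeness: Σ_{m} conj(Y_{5,m}) at Ω₁ times Y_{5,m} at Ω₂ —
  m=-5: Y*=+0.105867-0.277157i  Y=+0.023451+0.463472i  product +0.130937+0.042567i
  m=-4: Y*=+0.236612-0.341401i  Y=+0.011139-0.000451i  product +0.002482-0.003909i
  m=-3: Y*=+0.094156-0.083176i  Y=+0.010486+0.345575i  product +0.029731+0.031666i
  m=-2: Y*=-0.258333+0.135270i  Y=+0.012868-0.000260i  product -0.003289+0.001808i
  m=-1: Y*=-0.207715+0.051092i  Y=+0.003236+0.319997i  product -0.017022-0.066303i
  m=+0: Y*=+0.247137-0.000000i  Y=+0.013322+0.000000i  product +0.003292+0.000000i
  m=+1: Y*=+0.207715+0.051092i  Y=-0.003236+0.319997i  product -0.017022+0.066303i
  m=+2: Y*=-0.258333-0.135270i  Y=+0.012868+0.000260i  product -0.003289-0.001808i
  m=+3: Y*=-0.094156-0.083176i  Y=-0.010486+0.345575i  product +0.029731-0.031666i
  m=+4: Y*=+0.236612+0.341401i  Y=+0.011139+0.000451i  product +0.002482+0.003909i
  m=+5: Y*=-0.105867-0.277157i  Y=-0.023451+0.463472i  product +0.130937-0.042567i
Σ over m = +0.288971+0.000000i; ×(4π/11) → +0.330119+0.000000i. Real part: 0.330119

0.330119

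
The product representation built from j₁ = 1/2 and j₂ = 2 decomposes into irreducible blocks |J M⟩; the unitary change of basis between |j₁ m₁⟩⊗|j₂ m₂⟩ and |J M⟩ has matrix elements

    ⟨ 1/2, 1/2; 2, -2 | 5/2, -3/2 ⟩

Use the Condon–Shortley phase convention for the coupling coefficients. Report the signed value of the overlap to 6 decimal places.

√[6·0!1!4!/6! · 1!0!0!4!1!4!] = √(576/5)
  +(−1)^0/∏(0,0,0,0,1,4)! = 1/24  (running 1/24)
⟨..|..⟩ = √(576/5)·(1/24) = +0.447214

+√(1/5) ≈ +0.447214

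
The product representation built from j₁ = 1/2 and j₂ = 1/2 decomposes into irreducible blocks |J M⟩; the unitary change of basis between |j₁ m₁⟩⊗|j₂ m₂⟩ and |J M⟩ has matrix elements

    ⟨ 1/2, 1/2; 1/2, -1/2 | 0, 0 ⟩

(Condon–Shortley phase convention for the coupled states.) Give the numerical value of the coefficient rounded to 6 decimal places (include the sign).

+0.707107

√[1·1!0!0!/2! · 1!0!0!1!0!0!] = √(1/2)
  +(−1)^0/∏(0,1,0,0,0,0)! = 1  (running 1)
⟨..|..⟩ = √(1/2)·(1) = +0.707107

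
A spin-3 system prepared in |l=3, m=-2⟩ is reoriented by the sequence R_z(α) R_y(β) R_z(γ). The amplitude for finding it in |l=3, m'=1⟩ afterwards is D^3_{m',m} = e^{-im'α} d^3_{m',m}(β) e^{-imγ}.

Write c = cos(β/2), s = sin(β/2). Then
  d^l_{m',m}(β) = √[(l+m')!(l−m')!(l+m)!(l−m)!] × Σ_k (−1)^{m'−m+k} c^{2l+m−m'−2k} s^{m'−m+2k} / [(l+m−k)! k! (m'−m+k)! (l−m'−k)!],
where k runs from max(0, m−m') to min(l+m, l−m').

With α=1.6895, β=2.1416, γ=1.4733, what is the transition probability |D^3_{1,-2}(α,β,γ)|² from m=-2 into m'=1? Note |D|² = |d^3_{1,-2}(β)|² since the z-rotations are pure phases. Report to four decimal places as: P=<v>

D^3_{1,-2}(1.6895,2.1416,1.4733) = e^{-i·1·1.6895}·d^3_{1,-2}(2.1416)·e^{-i·-2·1.4733}. Compute d first:
Half-angle: c=0.479422, s=0.877584. N=√(24·2·1·120)=75.894664
k∈{0,1} keeps every argument non-negative
  k=0: (−1)^3·75.8947/(12)·0.4794^3·0.8776^3 = -0.471033
  k=1: (−1)^4·75.8947/(24)·0.4794^1·0.8776^5 = +0.789155
d^3_{1,-2}(2.1416) = -0.471033 +0.789155 = +0.318122
|D^3_{1,-2}|² = |d^3_{1,-2}(β)|² = (+0.318122)² = 0.101202 (the z-rotation phases have unit modulus)

P=0.1012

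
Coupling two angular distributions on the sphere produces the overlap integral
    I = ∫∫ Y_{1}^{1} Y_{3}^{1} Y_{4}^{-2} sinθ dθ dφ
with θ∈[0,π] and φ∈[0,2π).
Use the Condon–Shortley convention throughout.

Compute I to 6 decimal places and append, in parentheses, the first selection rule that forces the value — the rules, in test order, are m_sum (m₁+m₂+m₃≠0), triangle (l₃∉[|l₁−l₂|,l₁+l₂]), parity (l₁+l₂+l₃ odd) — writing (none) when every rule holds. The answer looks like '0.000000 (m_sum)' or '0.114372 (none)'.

0.238414 (none)

Checks pass: Σm=0; 8 even; l₃=4∈[2,4].
(2·1+1)(2·3+1)(2·4+1) = 189
Δ: 0! 2! 6! / 9! → 1/252
sum: t=0:+1/36 = 1/36
3j²(1 3 4; 0 0 0) = Δ·Π!·Σ² = 4/63  (sign +1)
sum: t=0:+1/96 = 1/96
3j²(1 3 4; 1 1 -2) = Δ·Π!·Σ² = 5/84  (sign +1)
combine: 4πI² = 189·4/63·5/84 = 5/7
take √, sign +1: I = 0.23841361
No selection rule forces the value: the integral is nonzero (none).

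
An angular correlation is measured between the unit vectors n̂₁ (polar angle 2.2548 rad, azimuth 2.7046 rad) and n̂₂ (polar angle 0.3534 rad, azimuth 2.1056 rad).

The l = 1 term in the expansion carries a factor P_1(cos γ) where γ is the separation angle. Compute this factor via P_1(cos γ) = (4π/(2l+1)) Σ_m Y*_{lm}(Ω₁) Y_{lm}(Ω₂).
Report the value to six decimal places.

-0.371314

Expand P_1 via completeness: Σ_{m} conj(Y_{1,m}) at Ω₁ times Y_{1,m} at Ω₂ —
  m=-1: Y*=-0.24261 + 0.11333j  Y=-0.06094 - 0.10288j  product 0.02644 + 0.01805j
  m=+0: Y*=-0.30875 + 0.00000j  Y=0.45841 + 0.00000j  product -0.14153 + 0.00000j
  m=+1: Y*=0.24261 + 0.11333j  Y=0.06094 - 0.10288j  product 0.02644 - 0.01805j
Σ over m = -0.08864 + 0.00000j; ×(4π/3) → -0.37131 + 0.00000j. Real part: -0.371314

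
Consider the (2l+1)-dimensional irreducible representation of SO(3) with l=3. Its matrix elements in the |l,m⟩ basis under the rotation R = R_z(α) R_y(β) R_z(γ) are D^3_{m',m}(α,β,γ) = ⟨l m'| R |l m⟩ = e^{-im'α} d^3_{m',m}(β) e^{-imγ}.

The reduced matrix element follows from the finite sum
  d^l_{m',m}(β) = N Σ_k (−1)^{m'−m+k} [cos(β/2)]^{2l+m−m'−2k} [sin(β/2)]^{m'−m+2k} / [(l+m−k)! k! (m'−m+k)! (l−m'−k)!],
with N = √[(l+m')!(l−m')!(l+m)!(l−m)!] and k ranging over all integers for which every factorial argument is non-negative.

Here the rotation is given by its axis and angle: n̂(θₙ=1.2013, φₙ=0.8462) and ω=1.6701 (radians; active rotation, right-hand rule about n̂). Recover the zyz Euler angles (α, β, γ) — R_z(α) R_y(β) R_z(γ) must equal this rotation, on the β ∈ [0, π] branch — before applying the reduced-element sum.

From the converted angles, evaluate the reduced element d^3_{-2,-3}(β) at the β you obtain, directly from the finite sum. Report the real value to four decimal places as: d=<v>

Axis–angle → zyz. n̂ = (sinθₙcosφₙ, sinθₙsinφₙ, cosθₙ) = (+0.618098, +0.698232, +0.361146), ω = 1.6701.
R = I cosω + sinω [n̂]ₓ + (1−cosω) n̂n̂ᵀ gives
  R = [+0.320781, +0.114996, +0.940146; +0.833729, +0.436722, -0.337890; -0.449438, +0.892216, +0.044216]
β = atan2(√(R₁₃²+R₂₃²), R₃₃) = 1.526566; α = atan2(R₂₃, R₁₃) mod 2π = 5.938160; γ = atan2(R₃₂, −R₃₁) mod 2π = 1.104167
d^3_{-2,-3}(β=1.5266) via the finite sum:
c=cos(1.526566/2)=0.722571, s=sin(1.526566/2)=0.691297; N=√[1·120·1·720]=293.938769
The bounds max(0,m−m')=0 and min(l+m,l−m')=0 give 1 term
  k=0: (−1)^1·293.9388/(120)·0.7226^5·0.6913^1 = -0.333535
d^3_{-2,-3}(1.5266) = -0.333535

d=-0.3335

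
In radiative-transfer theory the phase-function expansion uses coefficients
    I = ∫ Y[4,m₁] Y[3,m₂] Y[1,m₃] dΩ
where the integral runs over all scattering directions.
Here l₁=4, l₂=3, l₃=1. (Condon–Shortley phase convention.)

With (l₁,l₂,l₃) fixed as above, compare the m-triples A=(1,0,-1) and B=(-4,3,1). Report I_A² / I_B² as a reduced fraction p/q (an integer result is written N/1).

5/14

Same 4,3,1: normalisation and zero-m 3j drop out of the ratio.
A: Δ: 6! 2! 0! / 9! → 1/252; sum: t=3:−1/72 = -1/72; 3j²(4 3 1; 1 0 -1) = Δ·Π!·Σ² = 5/126  (sign -1)
B: Δ: 6! 2! 0! / 9! → 1/252; sum: t=6:+1/1440 = 1/1440; 3j²(4 3 1; -4 3 1) = Δ·Π!·Σ² = 1/9  (sign +1)
I_A²/I_B² = (5/126)/(1/9) = 5/14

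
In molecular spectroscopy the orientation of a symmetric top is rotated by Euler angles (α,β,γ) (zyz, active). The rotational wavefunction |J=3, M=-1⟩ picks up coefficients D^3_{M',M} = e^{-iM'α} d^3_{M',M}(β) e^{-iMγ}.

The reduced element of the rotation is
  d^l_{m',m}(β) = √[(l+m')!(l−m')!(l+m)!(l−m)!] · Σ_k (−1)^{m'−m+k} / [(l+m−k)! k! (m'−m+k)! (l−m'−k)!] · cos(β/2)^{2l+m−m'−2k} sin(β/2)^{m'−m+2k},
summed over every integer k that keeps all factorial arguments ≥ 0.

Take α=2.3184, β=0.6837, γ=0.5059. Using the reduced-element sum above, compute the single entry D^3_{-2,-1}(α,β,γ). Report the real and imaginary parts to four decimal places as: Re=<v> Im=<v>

First d^3_{-2,-1}(β=0.6837), then the phase factors e^{-i(-2)α} and e^{-i(-1)γ}:
Half-angle: c=0.942136, s=0.335231. N=√(1·120·2·24)=75.894664
k: max(0,(-1)−(-2))=1 … min(3+(-1),3−(-2))=2
  k=1: (−1)^0·75.8947/(24)·0.9421^5·0.3352^1 = +0.786886
  k=2: (−1)^1·75.8947/(12)·0.9421^3·0.3352^3 = -0.199252
d^3_{-2,-1}(0.6837) = +0.786886 -0.199252 = +0.587634
D = (-0.075517-0.997145i)·(+0.587634)·(+0.874739+0.484595i) = +0.245134-0.534063i

Re=0.2451 Im=-0.5341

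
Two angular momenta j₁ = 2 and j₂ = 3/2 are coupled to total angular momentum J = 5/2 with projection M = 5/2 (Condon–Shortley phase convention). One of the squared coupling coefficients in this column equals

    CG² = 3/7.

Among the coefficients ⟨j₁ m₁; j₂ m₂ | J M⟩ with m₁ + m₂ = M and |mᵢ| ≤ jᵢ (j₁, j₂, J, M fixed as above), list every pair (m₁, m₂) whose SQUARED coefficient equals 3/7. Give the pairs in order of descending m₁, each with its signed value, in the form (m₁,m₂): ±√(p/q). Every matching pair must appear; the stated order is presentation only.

Admissible pairs with m₁+m₂ = M = 5/2: (1,3/2), (2,1/2)
  (m₁,m₂)=(2,1/2): CG² = 4/7, CG = +√(4/7)
  (m₁,m₂)=(1,3/2): CG² = 3/7, CG = −√(3/7)   ← matches the target
Pairs with CG² = 3/7: (1,3/2): −√(3/7)

(1,3/2): −√(3/7)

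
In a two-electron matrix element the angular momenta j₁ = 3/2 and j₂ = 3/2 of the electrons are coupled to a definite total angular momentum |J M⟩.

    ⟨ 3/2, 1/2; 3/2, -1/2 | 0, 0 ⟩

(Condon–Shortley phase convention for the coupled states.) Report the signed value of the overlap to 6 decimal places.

-0.500000  (= −√(1/4))

j₁+j₂−J=3  J+j₁−j₂=0  J−j₁+j₂=0  j₁+j₂+J+1=4
(j₁±m₁, j₂±m₂, J±M) = (2,1,1,2,0,0)
P² = 1
sum k=1..1:
  [1] −1/2 = -1/2
S = -1/2
C² = P²·S² = 1/4 ; C = -0.500000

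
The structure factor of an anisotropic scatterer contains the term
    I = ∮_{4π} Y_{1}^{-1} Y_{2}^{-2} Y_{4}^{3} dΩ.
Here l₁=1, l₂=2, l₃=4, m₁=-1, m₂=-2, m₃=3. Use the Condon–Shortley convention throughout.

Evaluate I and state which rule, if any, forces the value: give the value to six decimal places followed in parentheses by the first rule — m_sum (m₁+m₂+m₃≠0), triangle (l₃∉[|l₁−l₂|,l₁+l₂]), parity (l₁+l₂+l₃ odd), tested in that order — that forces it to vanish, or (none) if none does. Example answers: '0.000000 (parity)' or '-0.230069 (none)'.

triangle: need 1≤l₃≤3, have 4; I=0

0.000000 (triangle)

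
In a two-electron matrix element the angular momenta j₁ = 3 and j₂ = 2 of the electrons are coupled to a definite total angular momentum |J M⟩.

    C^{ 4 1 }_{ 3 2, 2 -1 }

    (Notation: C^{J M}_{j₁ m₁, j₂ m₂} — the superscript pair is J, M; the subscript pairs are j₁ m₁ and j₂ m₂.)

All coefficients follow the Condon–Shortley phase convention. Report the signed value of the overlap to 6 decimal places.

triangle: 1!·5!·3!/10! = 720/3628800
(j±m)!: 5!·1!·1!·3!·5!·3! = 518400
prefactor² = (2J+1)·Δ·N² = 6480/7
  k=0: +1/(0!·1!·1!·1!·4!·2!) = 1/48
  k=1: −1/(1!·0!·0!·0!·5!·3!) = -1/720
Σ = 7/360  ⇒  CG² = 6480/7·(7/360)² = 7/20
CG = +√(7/20) = +0.591608

+0.591608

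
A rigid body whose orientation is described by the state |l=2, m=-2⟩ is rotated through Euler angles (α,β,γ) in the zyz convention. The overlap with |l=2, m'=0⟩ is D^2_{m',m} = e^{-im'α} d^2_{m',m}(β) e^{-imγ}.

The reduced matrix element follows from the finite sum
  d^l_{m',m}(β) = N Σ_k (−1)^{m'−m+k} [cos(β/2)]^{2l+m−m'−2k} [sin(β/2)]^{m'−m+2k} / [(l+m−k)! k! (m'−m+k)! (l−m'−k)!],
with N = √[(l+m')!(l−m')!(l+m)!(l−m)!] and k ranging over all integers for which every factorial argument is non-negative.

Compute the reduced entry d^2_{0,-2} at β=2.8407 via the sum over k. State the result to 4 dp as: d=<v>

d^2_{0,-2}(β=2.8407) via the finite sum:
With c≡cos(β/2)=0.149879 and s≡sin(β/2)=0.988704, N=[2·2·1·24]^{1/2}=9.797959
The bounds max(0,m−m')=0 and min(l+m,l−m')=0 give 1 term
  k=0: (−1)^2·9.7980/(4)·0.1499^2·0.9887^2 = +0.053789
d^2_{0,-2}(2.8407) = +0.053789

d=0.0538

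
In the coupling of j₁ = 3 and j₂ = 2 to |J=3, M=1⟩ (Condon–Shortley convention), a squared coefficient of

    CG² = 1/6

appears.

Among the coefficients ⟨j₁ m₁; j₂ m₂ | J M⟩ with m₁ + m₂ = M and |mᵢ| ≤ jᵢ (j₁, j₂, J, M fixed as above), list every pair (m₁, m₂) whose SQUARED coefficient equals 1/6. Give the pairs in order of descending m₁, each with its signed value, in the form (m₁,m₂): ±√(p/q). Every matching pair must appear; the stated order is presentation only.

Admissible pairs with m₁+m₂ = M = 1: (-1,2), (0,1), (1,0), (2,-1), (3,-2)
  (m₁,m₂)=(3,-2): CG² = 1/6, CG = +√(1/6)   ← matches the target
  (m₁,m₂)=(2,-1): CG² = 1/4, CG = +√(1/4)
  (m₁,m₂)=(1,0): CG² = 3/20, CG = −√(3/20)
  (m₁,m₂)=(0,1): CG² = 1/30, CG = −√(1/30)
  (m₁,m₂)=(-1,2): CG² = 2/5, CG = +√(2/5)
Pairs with CG² = 1/6: (3,-2): +√(1/6)

(3,-2): +√(1/6)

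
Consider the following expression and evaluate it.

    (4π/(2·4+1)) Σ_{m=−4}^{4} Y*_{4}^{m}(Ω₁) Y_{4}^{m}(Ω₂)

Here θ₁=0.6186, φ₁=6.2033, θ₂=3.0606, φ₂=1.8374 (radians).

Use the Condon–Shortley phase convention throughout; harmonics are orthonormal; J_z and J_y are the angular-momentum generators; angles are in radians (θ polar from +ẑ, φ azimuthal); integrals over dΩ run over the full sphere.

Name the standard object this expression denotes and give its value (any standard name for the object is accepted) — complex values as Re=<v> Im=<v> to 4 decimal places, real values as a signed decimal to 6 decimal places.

This sum is the spherical-harmonic addition theorem: it equals the Legendre polynomial P_l(cos γ) of the angle γ between the two directions.
Addition theorem: P_4(cos γ) = (4π/9) Σ_m Y*_{lm}(Ω₁) Y_{lm}(Ω₂), m = −4…4:
  m=-4: (0.047510, -0.015720) × (0.000009, -0.000017) = (0.000000, -0.000001)  (running Σ = (0.000000, -0.000001))
  m=-3: (0.193170, -0.047201) × (-0.000474, -0.000460) = (-0.000113, -0.000067)  (running Σ = (-0.000113, -0.000067))
  m=-2: (0.404931, -0.065252) × (-0.011228, 0.006627) = (-0.004114, 0.003416)  (running Σ = (-0.004227, 0.003349))
  m=-1: (0.366724, -0.029358) × (0.039742, 0.145520) = (0.018847, 0.052199)  (running Σ = (0.014620, 0.055547))
  m=0: (-0.157962, -0.000000) × (0.818746, 0.000000) = (-0.129331, -0.000000)  (running Σ = (-0.114711, 0.055547))
  m=1: (-0.366724, -0.029358) × (-0.039742, 0.145520) = (0.018847, -0.052199)  (running Σ = (-0.095864, 0.003349))
  m=2: (0.404931, 0.065252) × (-0.011228, -0.006627) = (-0.004114, -0.003416)  (running Σ = (-0.099978, -0.000067))
  m=3: (-0.193170, -0.047201) × (0.000474, -0.000460) = (-0.000113, 0.000067)  (running Σ = (-0.100091, -0.000001))
  m=4: (0.047510, 0.015720) × (0.000009, 0.000017) = (0.000000, 0.000001)  (running Σ = (-0.100091, 0.000000))
Accumulated sum (-0.100091, 0.000000); after 4π/(2l+1) scaling, (-0.139754, 0.000000) ⇒ P_4 = -0.139754

Legendre polynomial (addition theorem), -0.139754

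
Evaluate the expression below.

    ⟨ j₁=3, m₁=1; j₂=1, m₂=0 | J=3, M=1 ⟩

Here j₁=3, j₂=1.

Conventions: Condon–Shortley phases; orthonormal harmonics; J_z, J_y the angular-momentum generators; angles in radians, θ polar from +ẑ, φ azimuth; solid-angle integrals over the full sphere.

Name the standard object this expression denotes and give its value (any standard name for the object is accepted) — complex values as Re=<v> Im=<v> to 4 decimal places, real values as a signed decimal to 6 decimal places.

Clebsch–Gordan coefficient, +√(1/12) ≈ +0.288675

This is a Clebsch–Gordan (vector-coupling) coefficient.
j₁+j₂−J=1  J+j₁−j₂=5  J−j₁+j₂=1  j₁+j₂+J+1=8
(j₁±m₁, j₂±m₂, J±M) = (4,2,1,1,4,2)
P² = 48
sum k=0..1:
  [0] +1/12 = 1/12
  [1] −1/24 = -1/24
S = 1/24
C² = P²·S² = 1/12 ; C = +0.288675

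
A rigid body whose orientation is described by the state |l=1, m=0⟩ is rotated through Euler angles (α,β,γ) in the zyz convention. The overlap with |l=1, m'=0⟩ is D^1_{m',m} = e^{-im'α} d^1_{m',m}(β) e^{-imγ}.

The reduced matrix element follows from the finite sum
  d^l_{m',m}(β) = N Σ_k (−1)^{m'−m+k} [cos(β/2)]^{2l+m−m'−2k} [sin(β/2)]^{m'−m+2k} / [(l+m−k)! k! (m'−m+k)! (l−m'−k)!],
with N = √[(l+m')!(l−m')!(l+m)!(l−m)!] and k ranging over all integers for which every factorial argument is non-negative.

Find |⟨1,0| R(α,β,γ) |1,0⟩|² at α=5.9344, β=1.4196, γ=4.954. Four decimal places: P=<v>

D^1_{0,0}(5.9344,1.4196,4.9540) = e^{-i·0·5.9344}·d^1_{0,0}(1.4196)·e^{-i·0·4.9540}. Compute d first:
Half-angle: c=0.758492, s=0.651682. N=√(1·1·1·1)=1.000000
k: max(0,(0)−(0))=0 … min(1+(0),1−(0))=1
  k=0: (−1)^0·1.0000/(1)·0.7585^2·0.6517^0 = +0.575310
  k=1: (−1)^1·1.0000/(1)·0.7585^0·0.6517^2 = -0.424690
d^1_{0,0}(1.4196) = +0.575310 -0.424690 = +0.150621
|D^1_{0,0}|² = |d^1_{0,0}(β)|² = (+0.150621)² = 0.022687 (the z-rotation phases have unit modulus)

P=0.0227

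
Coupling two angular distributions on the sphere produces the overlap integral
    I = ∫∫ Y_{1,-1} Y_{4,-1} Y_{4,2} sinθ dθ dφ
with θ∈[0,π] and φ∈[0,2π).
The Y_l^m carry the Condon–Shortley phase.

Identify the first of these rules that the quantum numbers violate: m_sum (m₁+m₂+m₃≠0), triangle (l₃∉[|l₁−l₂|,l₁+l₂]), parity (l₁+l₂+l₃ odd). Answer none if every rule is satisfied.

parity

Σmᵢ = 0  ✓
l₃∈[|l₁−l₂|,l₁+l₂]=[3,5], have l₃=4  ✓
Σlᵢ = 9 ⇒ odd  ✗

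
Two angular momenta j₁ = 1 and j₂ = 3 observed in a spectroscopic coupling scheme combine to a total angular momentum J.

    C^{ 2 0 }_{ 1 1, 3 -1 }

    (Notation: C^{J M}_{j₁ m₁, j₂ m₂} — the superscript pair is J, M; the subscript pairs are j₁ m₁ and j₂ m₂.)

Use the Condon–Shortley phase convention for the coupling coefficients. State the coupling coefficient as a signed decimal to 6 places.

j₁+j₂−J=2  J+j₁−j₂=0  J−j₁+j₂=4  j₁+j₂+J+1=7
(j₁±m₁, j₂±m₂, J±M) = (2,0,2,4,2,2)
P² = 128/7
sum k=0..0:
  [0] +1/8 = 1/8
S = 1/8
C² = P²·S² = 2/7 ; C = +0.534522

+0.534522  (= +√(2/7))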